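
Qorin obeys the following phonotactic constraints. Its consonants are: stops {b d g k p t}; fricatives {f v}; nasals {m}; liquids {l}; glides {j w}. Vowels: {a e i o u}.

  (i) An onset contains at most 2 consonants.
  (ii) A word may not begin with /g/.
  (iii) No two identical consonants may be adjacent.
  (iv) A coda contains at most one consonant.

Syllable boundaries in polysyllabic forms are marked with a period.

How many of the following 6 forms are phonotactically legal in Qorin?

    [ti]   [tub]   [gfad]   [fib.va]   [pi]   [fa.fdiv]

[ti] — σ1 onset /t/, coda /∅/ ok → phonotactically legal
[tub] — σ1 onset /t/, coda /b/ ok → phonotactically legal
[gfad] — violates constraint (ii): word begins with /g/ → phonotactically illegal
[fib.va] — σ1 onset /f/, coda /b/ ok; σ2 onset /v/, coda /∅/ ok → phonotactically legal
[pi] — σ1 onset /p/, coda /∅/ ok → phonotactically legal
[fa.fdiv] — σ1 onset /f/, coda /∅/ ok; σ2 onset /fd/ (2C), coda /v/ ok → phonotactically legal
Phonotactically legal: [ti], [tub], [fib.va], [pi], [fa.fdiv] → 5.

5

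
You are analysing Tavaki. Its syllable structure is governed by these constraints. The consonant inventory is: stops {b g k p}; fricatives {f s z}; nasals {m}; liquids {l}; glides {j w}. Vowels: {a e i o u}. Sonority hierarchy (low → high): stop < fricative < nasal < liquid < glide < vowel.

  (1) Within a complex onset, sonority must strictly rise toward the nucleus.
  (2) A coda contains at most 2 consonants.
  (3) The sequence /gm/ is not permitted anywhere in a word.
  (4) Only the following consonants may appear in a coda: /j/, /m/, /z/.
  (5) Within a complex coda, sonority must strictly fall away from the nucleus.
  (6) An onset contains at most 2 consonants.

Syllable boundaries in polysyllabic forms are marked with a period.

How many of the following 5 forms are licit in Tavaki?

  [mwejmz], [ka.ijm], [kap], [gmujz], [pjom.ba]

[mwejmz] — violates constraint 2: syllable 1 coda /jmz/ has 3 consonants (> 2) → illicit
[ka.ijm] — σ1 onset /k/, coda /∅/ ok; σ2 onset /∅/, coda /jm/ (5→3 falls) ok → licit
[kap] — violates constraint 4: syllable 1 coda contains /p/, which is not a licensed coda consonant → illicit
[gmujz] — violates constraint 3: contains banned sequence /gm/ → illicit
[pjom.ba] — σ1 onset /pj/ (1→5 rises), coda /m/ ok; σ2 onset /b/, coda /∅/ ok → licit
Licit: [ka.ijm], [pjom.ba] → 2.

2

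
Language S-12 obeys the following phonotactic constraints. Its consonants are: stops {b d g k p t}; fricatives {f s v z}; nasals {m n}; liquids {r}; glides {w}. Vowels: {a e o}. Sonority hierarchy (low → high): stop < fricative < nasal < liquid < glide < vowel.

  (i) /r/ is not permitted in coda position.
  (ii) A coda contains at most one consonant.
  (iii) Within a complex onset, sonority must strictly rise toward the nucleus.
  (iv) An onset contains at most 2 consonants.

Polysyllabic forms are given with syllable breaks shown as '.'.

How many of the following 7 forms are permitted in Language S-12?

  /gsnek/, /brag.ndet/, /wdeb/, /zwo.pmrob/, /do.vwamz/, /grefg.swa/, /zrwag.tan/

/gsnek/ — violates constraint (iv): syllable 1 onset /gsn/ has 3 consonants (> 2) → not permitted
/brag.ndet/ — violates constraint (iii): syllable 2 onset /nd/: /n/ (nasal, 3) → /d/ (stop, 1) does not rise → not permitted
/wdeb/ — violates constraint (iii): syllable 1 onset /wd/: /w/ (glide, 5) → /d/ (stop, 1) does not rise → not permitted
/zwo.pmrob/ — violates constraint (iv): syllable 2 onset /pmr/ has 3 consonants (> 2) → not permitted
/do.vwamz/ — violates constraint (ii): syllable 2 coda /mz/ has 2 consonants (> 1) → not permitted
/grefg.swa/ — violates constraint (ii): syllable 1 coda /fg/ has 2 consonants (> 1) → not permitted
/zrwag.tan/ — violates constraint (iv): syllable 1 onset /zrw/ has 3 consonants (> 2) → not permitted
No form is permitted → 0.

0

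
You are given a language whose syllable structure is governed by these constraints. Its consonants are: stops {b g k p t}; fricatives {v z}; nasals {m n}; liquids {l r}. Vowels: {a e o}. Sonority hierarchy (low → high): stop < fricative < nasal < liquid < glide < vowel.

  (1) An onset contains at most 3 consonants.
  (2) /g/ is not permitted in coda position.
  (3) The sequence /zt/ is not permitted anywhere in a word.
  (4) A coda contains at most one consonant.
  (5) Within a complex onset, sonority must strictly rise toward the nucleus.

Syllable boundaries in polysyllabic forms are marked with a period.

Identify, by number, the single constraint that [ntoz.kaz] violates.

5

[ntoz.kaz]: syllable 1 onset /nt/: /n/ (nasal, 3) → /t/ (stop, 1) does not rise.
This is a violation of constraint 5: "Within a complex onset, sonority must strictly rise toward the nucleus."
The remaining constraints (1, 2, 3, 4) are satisfied.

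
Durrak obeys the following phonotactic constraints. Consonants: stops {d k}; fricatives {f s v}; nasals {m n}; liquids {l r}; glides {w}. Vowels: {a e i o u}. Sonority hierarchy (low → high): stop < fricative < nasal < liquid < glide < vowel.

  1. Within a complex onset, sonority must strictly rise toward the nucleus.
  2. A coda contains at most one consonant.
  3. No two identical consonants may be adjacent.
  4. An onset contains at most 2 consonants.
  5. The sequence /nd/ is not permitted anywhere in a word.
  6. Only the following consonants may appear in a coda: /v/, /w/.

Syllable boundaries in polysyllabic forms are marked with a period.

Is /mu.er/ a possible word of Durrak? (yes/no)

no

/mu.er/ — violates constraint 6: syllable 2 coda contains /r/, which is not a licensed coda consonant → phonotactically illegal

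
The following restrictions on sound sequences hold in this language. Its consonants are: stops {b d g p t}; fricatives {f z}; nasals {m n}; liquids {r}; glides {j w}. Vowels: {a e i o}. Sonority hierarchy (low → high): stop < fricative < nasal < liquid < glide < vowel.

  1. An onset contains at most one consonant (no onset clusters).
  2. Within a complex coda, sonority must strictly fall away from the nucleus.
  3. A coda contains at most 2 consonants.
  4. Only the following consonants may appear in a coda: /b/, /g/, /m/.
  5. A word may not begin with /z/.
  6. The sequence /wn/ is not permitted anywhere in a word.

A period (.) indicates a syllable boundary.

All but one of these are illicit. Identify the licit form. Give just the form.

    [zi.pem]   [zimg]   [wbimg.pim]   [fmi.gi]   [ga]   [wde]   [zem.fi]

[zi.pem] — violates constraint 5: word begins with /z/ → illicit
[zimg] — violates constraint 5: word begins with /z/ → illicit
[wbimg.pim] — violates constraint 1: syllable 1 onset /wb/ has 2 consonants (> 1) → illicit
[fmi.gi] — violates constraint 1: syllable 1 onset /fm/ has 2 consonants (> 1) → illicit
[ga] — σ1 onset /g/, coda /∅/ ok → licit
[wde] — violates constraint 1: syllable 1 onset /wd/ has 2 consonants (> 1) → illicit
[zem.fi] — violates constraint 5: word begins with /z/ → illicit

[ga]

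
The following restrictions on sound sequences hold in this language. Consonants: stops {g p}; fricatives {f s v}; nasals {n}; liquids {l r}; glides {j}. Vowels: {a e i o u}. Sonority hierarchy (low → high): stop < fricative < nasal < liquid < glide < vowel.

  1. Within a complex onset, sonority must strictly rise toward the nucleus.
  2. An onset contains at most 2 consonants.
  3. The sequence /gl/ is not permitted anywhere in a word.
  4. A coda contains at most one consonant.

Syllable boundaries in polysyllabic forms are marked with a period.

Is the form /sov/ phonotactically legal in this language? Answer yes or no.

/sov/ — σ1 onset /s/, coda /v/ ok → phonotactically legal

yes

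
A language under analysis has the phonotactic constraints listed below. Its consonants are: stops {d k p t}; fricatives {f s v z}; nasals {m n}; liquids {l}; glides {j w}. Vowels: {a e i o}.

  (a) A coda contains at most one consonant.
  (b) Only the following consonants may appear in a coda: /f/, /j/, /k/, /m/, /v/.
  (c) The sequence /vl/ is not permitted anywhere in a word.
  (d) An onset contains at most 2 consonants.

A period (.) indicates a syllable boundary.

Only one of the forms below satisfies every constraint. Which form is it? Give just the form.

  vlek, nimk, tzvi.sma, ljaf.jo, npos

vlek — violates constraint (c): contains banned sequence /vl/ → not permitted
nimk — violates constraint (a): syllable 1 coda /mk/ has 2 consonants (> 1) → not permitted
tzvi.sma — violates constraint (d): syllable 1 onset /tzv/ has 3 consonants (> 2) → not permitted
ljaf.jo — σ1 onset /lj/ (2C), coda /f/ ok; σ2 onset /j/, coda /∅/ ok → permitted
npos — violates constraint (b): syllable 1 coda contains /s/, which is not a licensed coda consonant → not permitted

ljaf.jo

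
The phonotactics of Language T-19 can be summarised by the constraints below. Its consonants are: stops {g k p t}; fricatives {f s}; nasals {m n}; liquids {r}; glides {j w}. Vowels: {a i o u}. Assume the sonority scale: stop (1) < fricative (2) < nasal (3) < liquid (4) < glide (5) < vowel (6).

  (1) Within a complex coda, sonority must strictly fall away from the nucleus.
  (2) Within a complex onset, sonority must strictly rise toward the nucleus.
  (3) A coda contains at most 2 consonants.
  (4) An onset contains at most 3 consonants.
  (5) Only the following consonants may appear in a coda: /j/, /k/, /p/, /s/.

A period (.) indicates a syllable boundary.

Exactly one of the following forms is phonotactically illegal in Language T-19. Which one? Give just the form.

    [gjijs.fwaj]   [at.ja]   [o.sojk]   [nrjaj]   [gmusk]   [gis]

[gjijs.fwaj] — σ1 onset /gj/ (1→5 rises), coda /js/ (5→2 falls) ok; σ2 onset /fw/ (2→5 rises), coda /j/ ok → phonotactically legal
[at.ja] — violates constraint 5: syllable 1 coda contains /t/, which is not a licensed coda consonant → phonotactically illegal
[o.sojk] — σ1 onset /∅/, coda /∅/ ok; σ2 onset /s/, coda /jk/ (5→1 falls) ok → phonotactically legal
[nrjaj] — σ1 onset /nrj/ (3→4→5 rises), coda /j/ ok → phonotactically legal
[gmusk] — σ1 onset /gm/ (1→3 rises), coda /sk/ (2→1 falls) ok → phonotactically legal
[gis] — σ1 onset /g/, coda /s/ ok → phonotactically legal

[at.ja]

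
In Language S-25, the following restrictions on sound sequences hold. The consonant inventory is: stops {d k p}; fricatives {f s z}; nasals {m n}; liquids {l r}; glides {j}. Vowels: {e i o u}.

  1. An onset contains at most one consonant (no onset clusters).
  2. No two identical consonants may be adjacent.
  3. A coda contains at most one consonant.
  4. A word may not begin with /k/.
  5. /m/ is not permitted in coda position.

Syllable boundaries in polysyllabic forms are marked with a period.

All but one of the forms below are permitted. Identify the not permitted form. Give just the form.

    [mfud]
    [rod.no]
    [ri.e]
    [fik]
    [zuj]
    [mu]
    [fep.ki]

[mfud]

[mfud] — violates constraint 1: syllable 1 onset /mf/ has 2 consonants (> 1) → not permitted
[rod.no] — σ1 onset /r/, coda /d/ ok; σ2 onset /n/, coda /∅/ ok → permitted
[ri.e] — σ1 onset /r/, coda /∅/ ok; σ2 onset /∅/, coda /∅/ ok → permitted
[fik] — σ1 onset /f/, coda /k/ ok → permitted
[zuj] — σ1 onset /z/, coda /j/ ok → permitted
[mu] — σ1 onset /m/, coda /∅/ ok → permitted
[fep.ki] — σ1 onset /f/, coda /p/ ok; σ2 onset /k/, coda /∅/ ok → permitted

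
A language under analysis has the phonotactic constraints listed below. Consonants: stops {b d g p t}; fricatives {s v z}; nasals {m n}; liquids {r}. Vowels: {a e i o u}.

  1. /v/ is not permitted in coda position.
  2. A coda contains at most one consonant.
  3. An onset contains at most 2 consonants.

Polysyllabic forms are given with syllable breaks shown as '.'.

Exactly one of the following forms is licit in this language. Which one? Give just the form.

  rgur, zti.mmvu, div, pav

rgur

rgur — σ1 onset /rg/ (2C), coda /r/ ok → licit
zti.mmvu — violates constraint 3: syllable 2 onset /mmv/ has 3 consonants (> 2) → illicit
div — violates constraint 1: syllable 1 coda contains /v/ → illicit
pav — violates constraint 1: syllable 1 coda contains /v/ → illicit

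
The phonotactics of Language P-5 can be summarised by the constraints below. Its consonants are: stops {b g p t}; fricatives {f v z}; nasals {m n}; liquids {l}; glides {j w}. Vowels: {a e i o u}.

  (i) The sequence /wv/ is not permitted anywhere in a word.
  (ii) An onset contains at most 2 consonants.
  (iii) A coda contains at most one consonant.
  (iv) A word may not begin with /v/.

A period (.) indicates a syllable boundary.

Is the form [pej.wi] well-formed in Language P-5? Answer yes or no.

yes

[pej.wi] — σ1 onset /p/, coda /j/ ok; σ2 onset /w/, coda /∅/ ok → well-formed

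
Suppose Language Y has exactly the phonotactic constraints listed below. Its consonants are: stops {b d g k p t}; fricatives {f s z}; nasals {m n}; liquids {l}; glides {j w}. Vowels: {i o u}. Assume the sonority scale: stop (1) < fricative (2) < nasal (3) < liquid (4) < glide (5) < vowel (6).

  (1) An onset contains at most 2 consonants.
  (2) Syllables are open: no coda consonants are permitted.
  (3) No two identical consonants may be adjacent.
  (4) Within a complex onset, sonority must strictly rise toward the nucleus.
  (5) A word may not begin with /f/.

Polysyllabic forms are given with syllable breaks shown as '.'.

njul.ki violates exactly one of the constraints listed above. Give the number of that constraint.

njul.ki: syllable 1 coda /l/ has 1 consonant (> 0).
This is a violation of constraint 2: "Syllables are open: no coda consonants are permitted."
The remaining constraints (1, 3, 4, 5) are satisfied.

2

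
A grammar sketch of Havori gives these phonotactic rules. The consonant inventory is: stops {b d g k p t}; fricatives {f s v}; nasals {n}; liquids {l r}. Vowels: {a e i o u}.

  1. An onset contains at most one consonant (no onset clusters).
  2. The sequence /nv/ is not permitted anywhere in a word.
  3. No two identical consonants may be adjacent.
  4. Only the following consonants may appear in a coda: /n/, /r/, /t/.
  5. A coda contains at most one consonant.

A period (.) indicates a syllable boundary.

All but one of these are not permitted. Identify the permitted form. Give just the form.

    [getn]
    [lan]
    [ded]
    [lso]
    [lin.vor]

[lan]

[getn] — violates constraint 5: syllable 1 coda /tn/ has 2 consonants (> 1) → not permitted
[lan] — σ1 onset /l/, coda /n/ ok → permitted
[ded] — violates constraint 4: syllable 1 coda contains /d/, which is not a licensed coda consonant → not permitted
[lso] — violates constraint 1: syllable 1 onset /ls/ has 2 consonants (> 1) → not permitted
[lin.vor] — violates constraint 2: contains banned sequence /nv/ → not permitted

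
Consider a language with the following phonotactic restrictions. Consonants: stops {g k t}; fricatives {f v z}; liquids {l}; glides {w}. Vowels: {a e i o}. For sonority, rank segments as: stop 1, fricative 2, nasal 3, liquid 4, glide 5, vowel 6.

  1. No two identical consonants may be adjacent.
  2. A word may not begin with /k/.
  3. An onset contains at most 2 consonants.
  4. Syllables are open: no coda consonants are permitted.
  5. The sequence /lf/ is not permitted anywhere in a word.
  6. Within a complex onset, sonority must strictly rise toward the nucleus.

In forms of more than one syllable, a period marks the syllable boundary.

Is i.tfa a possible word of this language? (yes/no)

i.tfa — σ1 onset /∅/, coda /∅/ ok; σ2 onset /tf/ (1→2 rises), coda /∅/ ok → phonotactically legal

yes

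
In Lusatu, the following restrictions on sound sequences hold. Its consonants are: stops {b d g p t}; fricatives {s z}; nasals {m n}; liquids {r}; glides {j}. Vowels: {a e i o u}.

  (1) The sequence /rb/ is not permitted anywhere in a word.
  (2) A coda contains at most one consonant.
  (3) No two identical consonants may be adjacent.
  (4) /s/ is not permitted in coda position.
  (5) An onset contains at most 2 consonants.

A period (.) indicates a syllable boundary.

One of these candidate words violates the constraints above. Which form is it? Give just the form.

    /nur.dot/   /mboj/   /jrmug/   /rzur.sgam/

/nur.dot/ — σ1 onset /n/, coda /r/ ok; σ2 onset /d/, coda /t/ ok → licit
/mboj/ — σ1 onset /mb/ (2C), coda /j/ ok → licit
/jrmug/ — violates constraint 5: syllable 1 onset /jrm/ has 3 consonants (> 2) → illicit
/rzur.sgam/ — σ1 onset /rz/ (2C), coda /r/ ok; σ2 onset /sg/ (2C), coda /m/ ok → licit

/jrmug/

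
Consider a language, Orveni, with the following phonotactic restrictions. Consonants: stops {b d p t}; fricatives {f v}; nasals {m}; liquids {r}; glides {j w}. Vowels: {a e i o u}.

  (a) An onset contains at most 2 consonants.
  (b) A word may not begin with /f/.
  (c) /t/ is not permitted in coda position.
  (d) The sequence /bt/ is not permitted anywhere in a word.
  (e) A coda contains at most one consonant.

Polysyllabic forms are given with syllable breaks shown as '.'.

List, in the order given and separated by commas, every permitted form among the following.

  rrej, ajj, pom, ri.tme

rrej — σ1 onset /rr/ (2C), coda /j/ ok → permitted
ajj — violates constraint (e): syllable 1 coda /jj/ has 2 consonants (> 1) → not permitted
pom — σ1 onset /p/, coda /m/ ok → permitted
ri.tme — σ1 onset /r/, coda /∅/ ok; σ2 onset /tm/ (2C), coda /∅/ ok → permitted

rrej, pom, ri.tme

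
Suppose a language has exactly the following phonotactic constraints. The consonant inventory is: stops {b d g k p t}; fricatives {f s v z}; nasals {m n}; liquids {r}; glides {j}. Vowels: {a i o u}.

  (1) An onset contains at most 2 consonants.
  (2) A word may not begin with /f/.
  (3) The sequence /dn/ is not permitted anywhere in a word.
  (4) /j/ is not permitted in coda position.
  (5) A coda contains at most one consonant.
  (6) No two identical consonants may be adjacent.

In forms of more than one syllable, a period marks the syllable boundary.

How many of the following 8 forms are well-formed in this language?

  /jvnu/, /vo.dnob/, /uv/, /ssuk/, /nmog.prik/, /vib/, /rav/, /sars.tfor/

/jvnu/ — violates constraint 1: syllable 1 onset /jvn/ has 3 consonants (> 2) → ill-formed
/vo.dnob/ — violates constraint 3: contains banned sequence /dn/ → ill-formed
/uv/ — σ1 onset /∅/, coda /v/ ok → well-formed
/ssuk/ — violates constraint 6: adjacent identical consonants /ss/ → ill-formed
/nmog.prik/ — σ1 onset /nm/ (2C), coda /g/ ok; σ2 onset /pr/ (2C), coda /k/ ok → well-formed
/vib/ — σ1 onset /v/, coda /b/ ok → well-formed
/rav/ — σ1 onset /r/, coda /v/ ok → well-formed
/sars.tfor/ — violates constraint 5: syllable 1 coda /rs/ has 2 consonants (> 1) → ill-formed
Well-formed: /uv/, /nmog.prik/, /vib/, /rav/ → 4.

4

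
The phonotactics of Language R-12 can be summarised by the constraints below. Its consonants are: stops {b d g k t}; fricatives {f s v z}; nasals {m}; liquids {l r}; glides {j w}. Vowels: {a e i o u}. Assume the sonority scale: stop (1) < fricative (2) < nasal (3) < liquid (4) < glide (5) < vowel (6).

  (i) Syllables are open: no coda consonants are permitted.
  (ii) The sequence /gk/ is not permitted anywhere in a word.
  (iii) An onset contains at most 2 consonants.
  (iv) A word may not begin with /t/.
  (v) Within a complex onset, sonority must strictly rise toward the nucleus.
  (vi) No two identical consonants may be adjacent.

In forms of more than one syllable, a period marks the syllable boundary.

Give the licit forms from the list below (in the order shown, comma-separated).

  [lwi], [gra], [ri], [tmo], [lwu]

[lwi], [gra], [ri], [lwu]

[lwi] — σ1 onset /lw/ (4→5 rises), coda /∅/ ok → licit
[gra] — σ1 onset /gr/ (1→4 rises), coda /∅/ ok → licit
[ri] — σ1 onset /r/, coda /∅/ ok → licit
[tmo] — violates constraint (iv): word begins with /t/ → illicit
[lwu] — σ1 onset /lw/ (4→5 rises), coda /∅/ ok → licit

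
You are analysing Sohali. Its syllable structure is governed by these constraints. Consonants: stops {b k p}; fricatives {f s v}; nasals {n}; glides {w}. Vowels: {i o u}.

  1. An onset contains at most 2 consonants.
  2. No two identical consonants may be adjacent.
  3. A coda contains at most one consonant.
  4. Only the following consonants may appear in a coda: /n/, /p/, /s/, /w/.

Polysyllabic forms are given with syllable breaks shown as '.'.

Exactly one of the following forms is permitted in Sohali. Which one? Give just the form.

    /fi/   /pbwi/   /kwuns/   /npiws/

/fi/ — σ1 onset /f/, coda /∅/ ok → permitted
/pbwi/ — violates constraint 1: syllable 1 onset /pbw/ has 3 consonants (> 2) → not permitted
/kwuns/ — violates constraint 3: syllable 1 coda /ns/ has 2 consonants (> 1) → not permitted
/npiws/ — violates constraint 3: syllable 1 coda /ws/ has 2 consonants (> 1) → not permitted

/fi/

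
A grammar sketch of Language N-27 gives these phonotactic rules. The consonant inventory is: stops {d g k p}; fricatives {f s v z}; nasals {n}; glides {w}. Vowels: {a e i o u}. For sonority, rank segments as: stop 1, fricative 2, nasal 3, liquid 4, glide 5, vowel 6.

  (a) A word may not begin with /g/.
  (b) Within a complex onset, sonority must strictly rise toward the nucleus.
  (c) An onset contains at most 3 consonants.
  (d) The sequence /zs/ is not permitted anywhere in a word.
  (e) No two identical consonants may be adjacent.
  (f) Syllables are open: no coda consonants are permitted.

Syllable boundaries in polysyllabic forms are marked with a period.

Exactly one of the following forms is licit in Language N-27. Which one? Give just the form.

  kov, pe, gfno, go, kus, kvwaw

kov — violates constraint (f): syllable 1 coda /v/ has 1 consonant (> 0) → illicit
pe — σ1 onset /p/, coda /∅/ ok → licit
gfno — violates constraint (a): word begins with /g/ → illicit
go — violates constraint (a): word begins with /g/ → illicit
kus — violates constraint (f): syllable 1 coda /s/ has 1 consonant (> 0) → illicit
kvwaw — violates constraint (f): syllable 1 coda /w/ has 1 consonant (> 0) → illicit

pe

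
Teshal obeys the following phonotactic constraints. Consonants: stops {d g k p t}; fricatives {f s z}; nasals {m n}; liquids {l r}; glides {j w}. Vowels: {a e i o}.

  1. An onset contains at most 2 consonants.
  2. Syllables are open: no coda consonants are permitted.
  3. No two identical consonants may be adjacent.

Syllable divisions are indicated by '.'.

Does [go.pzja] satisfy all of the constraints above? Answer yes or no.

[go.pzja] — violates constraint 1: syllable 2 onset /pzj/ has 3 consonants (> 2) → ill-formed

no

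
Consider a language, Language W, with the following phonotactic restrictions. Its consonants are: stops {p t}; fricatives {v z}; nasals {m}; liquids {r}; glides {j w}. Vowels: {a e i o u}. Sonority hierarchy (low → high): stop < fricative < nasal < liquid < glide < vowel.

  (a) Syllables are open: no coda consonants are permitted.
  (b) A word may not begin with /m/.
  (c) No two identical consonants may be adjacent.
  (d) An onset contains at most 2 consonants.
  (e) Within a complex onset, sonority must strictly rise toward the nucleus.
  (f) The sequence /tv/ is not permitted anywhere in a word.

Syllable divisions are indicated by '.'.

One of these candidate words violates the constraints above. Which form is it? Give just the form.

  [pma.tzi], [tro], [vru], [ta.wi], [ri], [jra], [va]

[pma.tzi] — σ1 onset /pm/ (1→3 rises), coda /∅/ ok; σ2 onset /tz/ (1→2 rises), coda /∅/ ok → phonotactically legal
[tro] — σ1 onset /tr/ (1→4 rises), coda /∅/ ok → phonotactically legal
[vru] — σ1 onset /vr/ (2→4 rises), coda /∅/ ok → phonotactically legal
[ta.wi] — σ1 onset /t/, coda /∅/ ok; σ2 onset /w/, coda /∅/ ok → phonotactically legal
[ri] — σ1 onset /r/, coda /∅/ ok → phonotactically legal
[jra] — violates constraint (e): syllable 1 onset /jr/: /j/ (glide, 5) → /r/ (liquid, 4) does not rise → phonotactically illegal
[va] — σ1 onset /v/, coda /∅/ ok → phonotactically legal

[jra]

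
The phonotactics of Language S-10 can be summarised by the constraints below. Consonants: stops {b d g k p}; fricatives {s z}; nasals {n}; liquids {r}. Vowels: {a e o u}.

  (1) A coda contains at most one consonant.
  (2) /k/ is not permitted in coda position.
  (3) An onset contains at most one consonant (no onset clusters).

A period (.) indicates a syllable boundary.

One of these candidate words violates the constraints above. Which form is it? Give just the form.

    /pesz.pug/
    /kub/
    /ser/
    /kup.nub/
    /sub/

/pesz.pug/

/pesz.pug/ — violates constraint 1: syllable 1 coda /sz/ has 2 consonants (> 1) → ill-formed
/kub/ — σ1 onset /k/, coda /b/ ok → well-formed
/ser/ — σ1 onset /s/, coda /r/ ok → well-formed
/kup.nub/ — σ1 onset /k/, coda /p/ ok; σ2 onset /n/, coda /b/ ok → well-formed
/sub/ — σ1 onset /s/, coda /b/ ok → well-formed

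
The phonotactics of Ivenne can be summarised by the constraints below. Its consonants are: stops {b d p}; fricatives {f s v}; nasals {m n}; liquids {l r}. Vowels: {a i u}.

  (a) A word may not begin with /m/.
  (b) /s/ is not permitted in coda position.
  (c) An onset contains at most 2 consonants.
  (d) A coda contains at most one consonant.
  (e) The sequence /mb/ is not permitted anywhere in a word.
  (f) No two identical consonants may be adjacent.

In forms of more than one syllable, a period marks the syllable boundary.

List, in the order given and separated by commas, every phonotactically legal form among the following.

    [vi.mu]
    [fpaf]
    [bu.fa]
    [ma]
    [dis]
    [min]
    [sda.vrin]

[vi.mu] — σ1 onset /v/, coda /∅/ ok; σ2 onset /m/, coda /∅/ ok → phonotactically legal
[fpaf] — σ1 onset /fp/ (2C), coda /f/ ok → phonotactically legal
[bu.fa] — σ1 onset /b/, coda /∅/ ok; σ2 onset /f/, coda /∅/ ok → phonotactically legal
[ma] — violates constraint (a): word begins with /m/ → phonotactically illegal
[dis] — violates constraint (b): syllable 1 coda contains /s/ → phonotactically illegal
[min] — violates constraint (a): word begins with /m/ → phonotactically illegal
[sda.vrin] — σ1 onset /sd/ (2C), coda /∅/ ok; σ2 onset /vr/ (2C), coda /n/ ok → phonotactically legal

[vi.mu], [fpaf], [bu.fa], [sda.vrin]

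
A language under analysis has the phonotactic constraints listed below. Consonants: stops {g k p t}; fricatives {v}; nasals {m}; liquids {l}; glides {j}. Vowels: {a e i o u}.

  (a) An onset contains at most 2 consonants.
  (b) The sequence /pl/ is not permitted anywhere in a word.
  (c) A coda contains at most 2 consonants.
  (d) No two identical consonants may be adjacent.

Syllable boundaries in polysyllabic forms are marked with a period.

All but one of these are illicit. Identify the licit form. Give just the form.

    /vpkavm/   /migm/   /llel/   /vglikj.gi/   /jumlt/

/migm/

/vpkavm/ — violates constraint (a): syllable 1 onset /vpk/ has 3 consonants (> 2) → illicit
/migm/ — σ1 onset /m/, coda /gm/ (2C) ok → licit
/llel/ — violates constraint (d): adjacent identical consonants /ll/ → illicit
/vglikj.gi/ — violates constraint (a): syllable 1 onset /vgl/ has 3 consonants (> 2) → illicit
/jumlt/ — violates constraint (c): syllable 1 coda /mlt/ has 3 consonants (> 2) → illicit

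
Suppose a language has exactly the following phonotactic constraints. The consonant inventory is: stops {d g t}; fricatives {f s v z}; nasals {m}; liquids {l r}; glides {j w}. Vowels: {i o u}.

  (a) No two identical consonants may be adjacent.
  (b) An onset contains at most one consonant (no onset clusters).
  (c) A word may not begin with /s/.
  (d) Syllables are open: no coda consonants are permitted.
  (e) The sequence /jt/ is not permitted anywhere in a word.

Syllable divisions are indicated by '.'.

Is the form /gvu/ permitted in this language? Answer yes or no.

no

/gvu/ — violates constraint (b): syllable 1 onset /gv/ has 2 consonants (> 1) → not permitted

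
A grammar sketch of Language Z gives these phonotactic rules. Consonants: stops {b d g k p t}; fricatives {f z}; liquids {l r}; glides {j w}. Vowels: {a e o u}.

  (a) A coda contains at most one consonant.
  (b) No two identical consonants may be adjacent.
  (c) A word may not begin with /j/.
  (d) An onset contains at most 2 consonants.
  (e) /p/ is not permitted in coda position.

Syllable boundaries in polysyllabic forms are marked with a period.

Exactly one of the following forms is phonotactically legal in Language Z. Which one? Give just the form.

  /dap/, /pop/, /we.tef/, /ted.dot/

/dap/ — violates constraint (e): syllable 1 coda contains /p/ → phonotactically illegal
/pop/ — violates constraint (e): syllable 1 coda contains /p/ → phonotactically illegal
/we.tef/ — σ1 onset /w/, coda /∅/ ok; σ2 onset /t/, coda /f/ ok → phonotactically legal
/ted.dot/ — violates constraint (b): adjacent identical consonants /dd/ → phonotactically illegal

/we.tef/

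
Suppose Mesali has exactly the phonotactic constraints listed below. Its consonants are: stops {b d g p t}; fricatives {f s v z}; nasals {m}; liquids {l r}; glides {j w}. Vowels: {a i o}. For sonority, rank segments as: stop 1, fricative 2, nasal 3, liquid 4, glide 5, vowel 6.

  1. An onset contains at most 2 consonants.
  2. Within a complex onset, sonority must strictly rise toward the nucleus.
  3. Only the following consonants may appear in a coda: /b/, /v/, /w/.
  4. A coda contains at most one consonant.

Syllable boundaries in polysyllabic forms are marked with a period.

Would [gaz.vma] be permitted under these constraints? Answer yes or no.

no

[gaz.vma] — violates constraint 3: syllable 1 coda contains /z/, which is not a licensed coda consonant → not permitted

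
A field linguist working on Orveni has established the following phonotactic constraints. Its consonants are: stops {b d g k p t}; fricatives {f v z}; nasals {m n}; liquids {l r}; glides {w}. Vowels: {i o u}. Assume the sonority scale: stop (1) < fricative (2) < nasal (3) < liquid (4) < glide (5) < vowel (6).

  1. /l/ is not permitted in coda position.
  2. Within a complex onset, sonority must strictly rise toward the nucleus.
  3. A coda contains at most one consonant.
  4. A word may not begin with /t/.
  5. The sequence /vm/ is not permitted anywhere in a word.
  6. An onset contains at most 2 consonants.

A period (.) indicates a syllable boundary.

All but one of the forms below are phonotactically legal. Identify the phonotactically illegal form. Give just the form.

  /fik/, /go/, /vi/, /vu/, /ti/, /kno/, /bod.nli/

/ti/

/fik/ — σ1 onset /f/, coda /k/ ok → phonotactically legal
/go/ — σ1 onset /g/, coda /∅/ ok → phonotactically legal
/vi/ — σ1 onset /v/, coda /∅/ ok → phonotactically legal
/vu/ — σ1 onset /v/, coda /∅/ ok → phonotactically legal
/ti/ — violates constraint 4: word begins with /t/ → phonotactically illegal
/kno/ — σ1 onset /kn/ (1→3 rises), coda /∅/ ok → phonotactically legal
/bod.nli/ — σ1 onset /b/, coda /d/ ok; σ2 onset /nl/ (3→4 rises), coda /∅/ ok → phonotactically legal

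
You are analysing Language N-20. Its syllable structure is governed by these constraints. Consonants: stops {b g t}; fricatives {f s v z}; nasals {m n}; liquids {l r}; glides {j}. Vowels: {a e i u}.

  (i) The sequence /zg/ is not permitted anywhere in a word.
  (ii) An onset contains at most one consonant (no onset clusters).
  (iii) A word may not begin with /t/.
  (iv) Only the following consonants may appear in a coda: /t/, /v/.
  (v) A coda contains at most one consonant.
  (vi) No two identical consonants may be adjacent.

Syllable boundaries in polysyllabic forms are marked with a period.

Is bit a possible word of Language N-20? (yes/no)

bit — σ1 onset /b/, coda /t/ ok → well-formed

yes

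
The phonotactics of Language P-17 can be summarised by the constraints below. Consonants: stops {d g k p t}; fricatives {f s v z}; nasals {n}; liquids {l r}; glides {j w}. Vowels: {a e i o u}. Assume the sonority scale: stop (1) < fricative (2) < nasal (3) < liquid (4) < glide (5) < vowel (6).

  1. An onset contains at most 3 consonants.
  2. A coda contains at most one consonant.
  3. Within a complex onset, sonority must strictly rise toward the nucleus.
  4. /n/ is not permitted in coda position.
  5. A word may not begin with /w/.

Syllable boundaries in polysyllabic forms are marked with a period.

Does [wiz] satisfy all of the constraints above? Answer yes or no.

[wiz] — violates constraint 5: word begins with /w/ → ill-formed

no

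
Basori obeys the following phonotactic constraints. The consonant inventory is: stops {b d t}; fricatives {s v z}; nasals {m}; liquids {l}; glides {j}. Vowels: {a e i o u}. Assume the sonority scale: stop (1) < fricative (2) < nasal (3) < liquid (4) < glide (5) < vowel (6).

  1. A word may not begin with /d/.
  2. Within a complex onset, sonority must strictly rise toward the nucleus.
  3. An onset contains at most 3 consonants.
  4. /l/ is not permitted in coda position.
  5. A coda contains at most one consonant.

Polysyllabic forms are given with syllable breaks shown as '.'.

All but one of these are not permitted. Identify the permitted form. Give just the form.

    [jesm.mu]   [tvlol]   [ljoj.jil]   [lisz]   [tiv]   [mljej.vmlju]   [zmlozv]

[jesm.mu] — violates constraint 5: syllable 1 coda /sm/ has 2 consonants (> 1) → not permitted
[tvlol] — violates constraint 4: syllable 1 coda contains /l/ → not permitted
[ljoj.jil] — violates constraint 4: syllable 2 coda contains /l/ → not permitted
[lisz] — violates constraint 5: syllable 1 coda /sz/ has 2 consonants (> 1) → not permitted
[tiv] — σ1 onset /t/, coda /v/ ok → permitted
[mljej.vmlju] — violates constraint 3: syllable 2 onset /vmlj/ has 4 consonants (> 3) → not permitted
[zmlozv] — violates constraint 5: syllable 1 coda /zv/ has 2 consonants (> 1) → not permitted

[tiv]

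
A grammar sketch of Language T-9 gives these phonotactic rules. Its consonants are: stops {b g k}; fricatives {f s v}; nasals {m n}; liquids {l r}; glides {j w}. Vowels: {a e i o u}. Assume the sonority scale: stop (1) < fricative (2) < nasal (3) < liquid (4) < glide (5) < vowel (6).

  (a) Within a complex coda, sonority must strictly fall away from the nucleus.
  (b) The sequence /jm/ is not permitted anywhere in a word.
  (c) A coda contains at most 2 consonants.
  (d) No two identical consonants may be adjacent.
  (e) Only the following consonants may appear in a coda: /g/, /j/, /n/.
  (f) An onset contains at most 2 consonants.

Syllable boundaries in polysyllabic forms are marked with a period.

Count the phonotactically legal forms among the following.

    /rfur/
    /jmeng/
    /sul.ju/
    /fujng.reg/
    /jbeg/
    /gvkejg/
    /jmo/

1

/rfur/ — violates constraint (e): syllable 1 coda contains /r/, which is not a licensed coda consonant → phonotactically illegal
/jmeng/ — violates constraint (b): contains banned sequence /jm/ → phonotactically illegal
/sul.ju/ — violates constraint (e): syllable 1 coda contains /l/, which is not a licensed coda consonant → phonotactically illegal
/fujng.reg/ — violates constraint (c): syllable 1 coda /jng/ has 3 consonants (> 2) → phonotactically illegal
/jbeg/ — σ1 onset /jb/ (2C), coda /g/ ok → phonotactically legal
/gvkejg/ — violates constraint (f): syllable 1 onset /gvk/ has 3 consonants (> 2) → phonotactically illegal
/jmo/ — violates constraint (b): contains banned sequence /jm/ → phonotactically illegal
Phonotactically legal: /jbeg/ → 1.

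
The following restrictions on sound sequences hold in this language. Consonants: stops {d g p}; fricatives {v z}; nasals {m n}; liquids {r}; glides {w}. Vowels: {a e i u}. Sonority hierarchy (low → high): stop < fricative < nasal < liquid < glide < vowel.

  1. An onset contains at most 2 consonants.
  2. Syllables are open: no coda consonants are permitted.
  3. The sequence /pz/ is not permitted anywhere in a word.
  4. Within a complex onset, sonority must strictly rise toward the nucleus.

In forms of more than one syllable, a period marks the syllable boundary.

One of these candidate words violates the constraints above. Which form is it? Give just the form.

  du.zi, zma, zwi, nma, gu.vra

nma

du.zi — σ1 onset /d/, coda /∅/ ok; σ2 onset /z/, coda /∅/ ok → phonotactically legal
zma — σ1 onset /zm/ (2→3 rises), coda /∅/ ok → phonotactically legal
zwi — σ1 onset /zw/ (2→5 rises), coda /∅/ ok → phonotactically legal
nma — violates constraint 4: syllable 1 onset /nm/: /n/ (nasal, 3) → /m/ (nasal, 3) does not rise → phonotactically illegal
gu.vra — σ1 onset /g/, coda /∅/ ok; σ2 onset /vr/ (2→4 rises), coda /∅/ ok → phonotactically legal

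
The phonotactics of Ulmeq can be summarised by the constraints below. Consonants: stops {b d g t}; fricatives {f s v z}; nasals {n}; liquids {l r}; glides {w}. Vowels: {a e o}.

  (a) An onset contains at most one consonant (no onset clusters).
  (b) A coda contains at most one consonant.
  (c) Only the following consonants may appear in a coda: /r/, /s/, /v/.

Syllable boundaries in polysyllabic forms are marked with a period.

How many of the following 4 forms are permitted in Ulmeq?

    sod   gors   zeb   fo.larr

0

sod — violates constraint (c): syllable 1 coda contains /d/, which is not a licensed coda consonant → not permitted
gors — violates constraint (b): syllable 1 coda /rs/ has 2 consonants (> 1) → not permitted
zeb — violates constraint (c): syllable 1 coda contains /b/, which is not a licensed coda consonant → not permitted
fo.larr — violates constraint (b): syllable 2 coda /rr/ has 2 consonants (> 1) → not permitted
No form is permitted → 0.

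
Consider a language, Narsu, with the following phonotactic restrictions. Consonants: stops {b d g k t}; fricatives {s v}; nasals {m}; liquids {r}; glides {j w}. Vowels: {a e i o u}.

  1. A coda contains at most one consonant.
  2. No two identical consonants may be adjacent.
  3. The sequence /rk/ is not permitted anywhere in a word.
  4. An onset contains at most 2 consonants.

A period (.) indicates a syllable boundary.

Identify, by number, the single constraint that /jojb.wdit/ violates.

/jojb.wdit/: syllable 1 coda /jb/ has 2 consonants (> 1).
This is a violation of constraint 1: "A coda contains at most one consonant."
The remaining constraints (2, 3, 4) are satisfied.

1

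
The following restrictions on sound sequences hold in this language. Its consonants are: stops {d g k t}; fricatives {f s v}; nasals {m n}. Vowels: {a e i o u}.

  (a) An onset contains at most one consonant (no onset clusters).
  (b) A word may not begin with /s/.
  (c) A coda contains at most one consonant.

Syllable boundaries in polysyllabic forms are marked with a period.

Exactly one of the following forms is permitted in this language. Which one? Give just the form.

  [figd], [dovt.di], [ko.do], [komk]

[figd] — violates constraint (c): syllable 1 coda /gd/ has 2 consonants (> 1) → not permitted
[dovt.di] — violates constraint (c): syllable 1 coda /vt/ has 2 consonants (> 1) → not permitted
[ko.do] — σ1 onset /k/, coda /∅/ ok; σ2 onset /d/, coda /∅/ ok → permitted
[komk] — violates constraint (c): syllable 1 coda /mk/ has 2 consonants (> 1) → not permitted

[ko.do]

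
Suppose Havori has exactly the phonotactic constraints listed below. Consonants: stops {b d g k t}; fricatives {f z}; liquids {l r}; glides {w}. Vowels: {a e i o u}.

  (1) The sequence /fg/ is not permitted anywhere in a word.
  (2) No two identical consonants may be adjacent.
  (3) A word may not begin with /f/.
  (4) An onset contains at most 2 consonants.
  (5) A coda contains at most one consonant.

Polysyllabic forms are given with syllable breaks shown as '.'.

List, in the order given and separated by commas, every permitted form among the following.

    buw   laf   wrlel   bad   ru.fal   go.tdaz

buw, laf, bad, ru.fal, go.tdaz

buw — σ1 onset /b/, coda /w/ ok → permitted
laf — σ1 onset /l/, coda /f/ ok → permitted
wrlel — violates constraint 4: syllable 1 onset /wrl/ has 3 consonants (> 2) → not permitted
bad — σ1 onset /b/, coda /d/ ok → permitted
ru.fal — σ1 onset /r/, coda /∅/ ok; σ2 onset /f/, coda /l/ ok → permitted
go.tdaz — σ1 onset /g/, coda /∅/ ok; σ2 onset /td/ (2C), coda /z/ ok → permitted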